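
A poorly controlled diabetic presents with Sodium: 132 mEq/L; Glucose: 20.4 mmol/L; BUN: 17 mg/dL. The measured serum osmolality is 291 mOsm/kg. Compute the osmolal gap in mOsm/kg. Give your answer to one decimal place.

0.5 mOsm/kg

Calculated osmolality = 2·Na + glucose + BUN/2.8
= 2·132 + 20.4 + 17/2.8
= 264 + 20.40 + 6.07
= 290.47 mOsm/kg ≈ 290.5 mOsm/kg
Osmolar gap = measured − calculated = 291 − 290.5 = 0.5 mOsm/kg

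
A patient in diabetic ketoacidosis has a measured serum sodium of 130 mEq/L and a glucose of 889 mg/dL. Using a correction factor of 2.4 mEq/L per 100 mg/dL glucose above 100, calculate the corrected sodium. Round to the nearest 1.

Corrected Na = measured Na + 2.4 · (glucose − 100)/100
= 130 + 2.4 · (889 − 100)/100
= 130 + 18.9
= 148.9 mEq/L

149 mEq/L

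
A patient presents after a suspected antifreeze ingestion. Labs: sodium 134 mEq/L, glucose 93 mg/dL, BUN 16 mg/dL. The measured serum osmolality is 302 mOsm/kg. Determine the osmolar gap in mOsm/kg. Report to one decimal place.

23.1 mOsm/kg

Calculated osmolality = 2·Na + glucose/18 + BUN/2.8
= 2·134 + 93/18 + 16/2.8
= 268 + 5.17 + 5.71
= 278.88 mOsm/kg ≈ 278.9 mOsm/kg
Osmolar gap = measured − calculated = 302 − 278.9 = 23.1 mOsm/kg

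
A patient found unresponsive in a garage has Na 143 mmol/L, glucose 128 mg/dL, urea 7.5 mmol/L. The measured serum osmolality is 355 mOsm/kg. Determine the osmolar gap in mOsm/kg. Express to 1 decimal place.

54.4 mOsm/kg

Calculated osmolality = 2·Na + glucose/18 + urea
= 2·143 + 128/18 + 7.5
= 286 + 7.11 + 7.50
= 300.61 mOsm/kg ≈ 300.6 mOsm/kg
Osmolar gap = measured − calculated = 355 − 300.6 = 54.4 mOsm/kg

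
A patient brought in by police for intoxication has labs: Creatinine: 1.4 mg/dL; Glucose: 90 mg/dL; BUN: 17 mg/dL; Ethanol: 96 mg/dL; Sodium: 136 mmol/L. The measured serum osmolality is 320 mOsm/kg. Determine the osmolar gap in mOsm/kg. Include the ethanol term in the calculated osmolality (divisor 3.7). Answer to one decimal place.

11.0 mOsm/kg

Calculated osmolality = 2·Na + glucose/18 + BUN/2.8 + ethanol/3.7
= 2·136 + 90/18 + 17/2.8 + 96/3.7
= 272 + 5 + 6.07 + 25.95
= 309.02 mOsm/kg ≈ 309.0 mOsm/kg
Osmolar gap = measured − calculated = 320 − 309.0 = 11.0 mOsm/kg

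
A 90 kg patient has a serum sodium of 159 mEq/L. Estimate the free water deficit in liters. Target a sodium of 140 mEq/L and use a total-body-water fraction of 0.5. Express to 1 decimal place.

TBW = 0.5 · 90 = 45 L
Free water deficit = TBW · (Na/140 − 1)
= 45 · (159/140 − 1)
= 45 · 0.1357
= 6.11 L

6.1 L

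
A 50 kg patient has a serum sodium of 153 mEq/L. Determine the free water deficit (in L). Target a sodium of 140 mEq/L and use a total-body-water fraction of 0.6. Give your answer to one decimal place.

2.8 L

TBW = 0.6 · 50 = 30 L
Free water deficit = TBW · (Na/140 − 1)
= 30 · (153/140 − 1)
= 30 · 0.0929
= 2.79 L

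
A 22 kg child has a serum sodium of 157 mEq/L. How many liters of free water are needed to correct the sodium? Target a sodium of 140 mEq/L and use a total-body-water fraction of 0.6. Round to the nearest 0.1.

1.6 L

TBW = 0.6 · 22 = 13.2 L
Free water deficit = TBW · (Na/140 − 1)
= 13.2 · (157/140 − 1)
= 13.2 · 0.1214
= 1.6 L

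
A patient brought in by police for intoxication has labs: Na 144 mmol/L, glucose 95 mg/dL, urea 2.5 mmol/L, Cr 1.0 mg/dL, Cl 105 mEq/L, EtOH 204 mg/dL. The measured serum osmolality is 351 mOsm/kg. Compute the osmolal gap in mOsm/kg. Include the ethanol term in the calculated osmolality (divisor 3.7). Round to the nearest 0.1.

0.1 mOsm/kg

Calculated osmolality = 2·Na + glucose/18 + urea + ethanol/3.7
= 2·144 + 95/18 + 2.5 + 204/3.7
= 288 + 5.28 + 2.50 + 55.14
= 350.92 mOsm/kg ≈ 350.9 mOsm/kg
Osmolar gap = measured − calculated = 351 − 350.9 = 0.1 mOsm/kg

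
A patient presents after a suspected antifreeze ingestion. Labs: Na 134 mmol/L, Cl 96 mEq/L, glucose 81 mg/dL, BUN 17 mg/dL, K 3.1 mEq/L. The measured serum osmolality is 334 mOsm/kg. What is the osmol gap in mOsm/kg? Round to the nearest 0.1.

55.4 mOsm/kg

Calculated osmolality = 2·Na + glucose/18 + BUN/2.8
= 2·134 + 81/18 + 17/2.8
= 268 + 4.50 + 6.07
= 278.57 mOsm/kg ≈ 278.6 mOsm/kg
Osmolar gap = measured − calculated = 334 − 278.6 = 55.4 mOsm/kg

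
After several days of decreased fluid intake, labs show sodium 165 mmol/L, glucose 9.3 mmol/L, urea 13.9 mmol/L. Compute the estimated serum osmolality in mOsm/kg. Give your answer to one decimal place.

353.2 mOsm/kg

Calculated osmolality = 2·Na + glucose + urea
= 2·165 + 9.3 + 13.9
= 330 + 9.30 + 13.90
= 353.2 mOsm/kg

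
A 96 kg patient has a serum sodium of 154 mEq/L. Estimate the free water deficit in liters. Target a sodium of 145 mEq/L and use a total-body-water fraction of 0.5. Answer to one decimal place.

TBW = 0.5 · 96 = 48 L
Free water deficit = TBW · (Na/145 − 1)
= 48 · (154/145 − 1)
= 48 · 0.0621
= 2.98 L

3.0 L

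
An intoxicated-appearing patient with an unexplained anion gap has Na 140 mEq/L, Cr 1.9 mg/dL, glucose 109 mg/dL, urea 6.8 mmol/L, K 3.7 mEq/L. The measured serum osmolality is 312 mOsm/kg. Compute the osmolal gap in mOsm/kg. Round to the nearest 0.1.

19.1 mOsm/kg

Calculated osmolality = 2·Na + glucose/18 + urea
= 2·140 + 109/18 + 6.8
= 280 + 6.06 + 6.80
= 292.86 mOsm/kg ≈ 292.9 mOsm/kg
Osmolar gap = measured − calculated = 312 − 292.9 = 19.1 mOsm/kg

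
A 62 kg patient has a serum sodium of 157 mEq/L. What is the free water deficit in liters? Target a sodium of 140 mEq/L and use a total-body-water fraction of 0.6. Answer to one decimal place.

4.5 L

TBW = 0.6 · 62 = 37.2 L
Free water deficit = TBW · (Na/140 − 1)
= 37.2 · (157/140 − 1)
= 37.2 · 0.1214
= 4.52 L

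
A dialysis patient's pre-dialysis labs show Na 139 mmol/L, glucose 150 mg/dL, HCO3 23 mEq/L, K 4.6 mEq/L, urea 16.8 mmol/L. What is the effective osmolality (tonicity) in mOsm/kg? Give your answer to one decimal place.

286.3 mOsm/kg

Effective osmolality excludes urea (freely permeant across cell membranes):
2·Na + glucose/18
= 2·139 + 150/18
= 278 + 8.33
= 286.33 mOsm/kg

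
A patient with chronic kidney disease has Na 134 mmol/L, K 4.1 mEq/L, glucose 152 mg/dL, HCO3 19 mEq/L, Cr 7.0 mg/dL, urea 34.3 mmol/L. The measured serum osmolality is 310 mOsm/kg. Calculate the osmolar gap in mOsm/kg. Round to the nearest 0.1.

Calculated osmolality = 2·Na + glucose/18 + urea
= 2·134 + 152/18 + 34.3
= 268 + 8.44 + 34.30
= 310.74 mOsm/kg ≈ 310.7 mOsm/kg
Osmolar gap = measured − calculated = 310 − 310.7 = -0.7 mOsm/kg

-0.7 mOsm/kg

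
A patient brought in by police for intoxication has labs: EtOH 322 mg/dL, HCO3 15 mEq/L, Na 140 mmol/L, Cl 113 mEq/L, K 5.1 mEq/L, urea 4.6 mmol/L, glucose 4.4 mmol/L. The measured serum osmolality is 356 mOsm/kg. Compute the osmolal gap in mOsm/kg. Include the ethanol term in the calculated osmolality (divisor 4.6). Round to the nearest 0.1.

-3.0 mOsm/kg

Calculated osmolality = 2·Na + glucose + urea + ethanol/4.6
= 2·140 + 4.4 + 4.6 + 322/4.6
= 280 + 4.40 + 4.60 + 70
= 359 mOsm/kg ≈ 359.0 mOsm/kg
Osmolar gap = measured − calculated = 356 − 359.0 = -3.0 mOsm/kg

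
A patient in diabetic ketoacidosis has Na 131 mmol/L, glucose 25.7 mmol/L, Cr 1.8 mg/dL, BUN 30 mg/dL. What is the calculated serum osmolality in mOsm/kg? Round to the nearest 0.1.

298.4 mOsm/kg

Calculated osmolality = 2·Na + glucose + BUN/2.8
= 2·131 + 25.7 + 30/2.8
= 262 + 25.70 + 10.71
= 298.41 mOsm/kg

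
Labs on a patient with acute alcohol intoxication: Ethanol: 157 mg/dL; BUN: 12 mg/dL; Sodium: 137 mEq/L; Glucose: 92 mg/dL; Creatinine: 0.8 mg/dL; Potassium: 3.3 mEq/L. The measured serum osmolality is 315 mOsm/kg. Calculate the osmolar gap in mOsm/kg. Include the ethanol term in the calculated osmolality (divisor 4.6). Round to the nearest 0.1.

-2.5 mOsm/kg

Calculated osmolality = 2·Na + glucose/18 + BUN/2.8 + ethanol/4.6
= 2·137 + 92/18 + 12/2.8 + 157/4.6
= 274 + 5.11 + 4.29 + 34.13
= 317.53 mOsm/kg ≈ 317.5 mOsm/kg
Osmolar gap = measured − calculated = 315 − 317.5 = -2.5 mOsm/kg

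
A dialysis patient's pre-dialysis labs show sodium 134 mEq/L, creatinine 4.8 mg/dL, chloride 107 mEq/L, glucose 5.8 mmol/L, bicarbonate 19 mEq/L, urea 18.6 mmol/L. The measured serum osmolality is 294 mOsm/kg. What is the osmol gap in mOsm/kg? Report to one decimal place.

1.6 mOsm/kg

Calculated osmolality = 2·Na + glucose + urea
= 2·134 + 5.8 + 18.6
= 268 + 5.80 + 18.60
= 292.4 mOsm/kg ≈ 292.4 mOsm/kg
Osmolar gap = measured − calculated = 294 − 292.4 = 1.6 mOsm/kg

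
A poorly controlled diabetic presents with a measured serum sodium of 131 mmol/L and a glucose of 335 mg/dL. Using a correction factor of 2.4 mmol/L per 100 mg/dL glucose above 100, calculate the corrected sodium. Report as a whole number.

Corrected Na = measured Na + 2.4 · (glucose − 100)/100
= 131 + 2.4 · (335 − 100)/100
= 131 + 5.6
= 136.6 mmol/L

137 mmol/L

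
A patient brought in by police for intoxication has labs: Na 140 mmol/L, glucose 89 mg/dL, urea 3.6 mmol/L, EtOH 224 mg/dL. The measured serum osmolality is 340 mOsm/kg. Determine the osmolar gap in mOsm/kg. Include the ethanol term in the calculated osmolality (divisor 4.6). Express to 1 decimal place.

Calculated osmolality = 2·Na + glucose/18 + urea + ethanol/4.6
= 2·140 + 89/18 + 3.6 + 224/4.6
= 280 + 4.94 + 3.60 + 48.70
= 337.24 mOsm/kg ≈ 337.2 mOsm/kg
Osmolar gap = measured − calculated = 340 − 337.2 = 2.8 mOsm/kg

2.8 mOsm/kg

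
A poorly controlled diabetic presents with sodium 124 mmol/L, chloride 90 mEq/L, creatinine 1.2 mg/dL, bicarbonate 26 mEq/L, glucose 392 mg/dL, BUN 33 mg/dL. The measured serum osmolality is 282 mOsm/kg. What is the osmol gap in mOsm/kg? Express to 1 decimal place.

0.4 mOsm/kg

Calculated osmolality = 2·Na + glucose/18 + BUN/2.8
= 2·124 + 392/18 + 33/2.8
= 248 + 21.78 + 11.79
= 281.57 mOsm/kg ≈ 281.6 mOsm/kg
Osmolar gap = measured − calculated = 282 − 281.6 = 0.4 mOsm/kg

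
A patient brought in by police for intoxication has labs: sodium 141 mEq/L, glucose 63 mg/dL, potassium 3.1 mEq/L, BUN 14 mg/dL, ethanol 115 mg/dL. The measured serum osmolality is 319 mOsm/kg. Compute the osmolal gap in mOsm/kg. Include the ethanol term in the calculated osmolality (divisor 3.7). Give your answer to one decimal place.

Calculated osmolality = 2·Na + glucose/18 + BUN/2.8 + ethanol/3.7
= 2·141 + 63/18 + 14/2.8 + 115/3.7
= 282 + 3.50 + 5 + 31.08
= 321.58 mOsm/kg ≈ 321.6 mOsm/kg
Osmolar gap = measured − calculated = 319 − 321.6 = -2.6 mOsm/kg

-2.6 mOsm/kg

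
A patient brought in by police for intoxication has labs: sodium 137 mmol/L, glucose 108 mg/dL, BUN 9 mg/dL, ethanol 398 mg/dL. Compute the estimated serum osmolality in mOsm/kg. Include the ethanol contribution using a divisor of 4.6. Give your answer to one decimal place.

Calculated osmolality = 2·Na + glucose/18 + BUN/2.8 + ethanol/4.6
= 2·137 + 108/18 + 9/2.8 + 398/4.6
= 274 + 6 + 3.21 + 86.52
= 369.73 mOsm/kg

369.7 mOsm/kg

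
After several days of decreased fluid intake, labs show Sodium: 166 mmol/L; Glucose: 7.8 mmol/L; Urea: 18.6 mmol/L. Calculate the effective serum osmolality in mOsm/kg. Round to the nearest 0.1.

339.8 mOsm/kg

Effective osmolality excludes urea (freely permeant across cell membranes):
2·Na + glucose
= 2·166 + 7.8
= 332 + 7.8
= 339.8 mOsm/kg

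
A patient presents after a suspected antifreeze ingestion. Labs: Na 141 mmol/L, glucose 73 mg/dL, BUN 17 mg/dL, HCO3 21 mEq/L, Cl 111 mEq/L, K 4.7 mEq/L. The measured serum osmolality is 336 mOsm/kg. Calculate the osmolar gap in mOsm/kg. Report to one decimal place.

43.9 mOsm/kg

Calculated osmolality = 2·Na + glucose/18 + BUN/2.8
= 2·141 + 73/18 + 17/2.8
= 282 + 4.06 + 6.07
= 292.13 mOsm/kg ≈ 292.1 mOsm/kg
Osmolar gap = measured − calculated = 336 − 292.1 = 43.9 mOsm/kg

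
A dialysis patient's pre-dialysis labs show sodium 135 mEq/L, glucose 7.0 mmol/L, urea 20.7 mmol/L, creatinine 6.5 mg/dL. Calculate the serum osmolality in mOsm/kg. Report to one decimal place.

297.7 mOsm/kg

Calculated osmolality = 2·Na + glucose + urea
= 2·135 + 7 + 20.7
= 270 + 7 + 20.70
= 297.7 mOsm/kg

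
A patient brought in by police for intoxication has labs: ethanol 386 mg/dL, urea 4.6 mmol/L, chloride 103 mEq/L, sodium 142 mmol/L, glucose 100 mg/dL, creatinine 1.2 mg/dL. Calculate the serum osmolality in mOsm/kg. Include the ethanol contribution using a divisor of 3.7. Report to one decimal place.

398.5 mOsm/kg

Calculated osmolality = 2·Na + glucose/18 + urea + ethanol/3.7
= 2·142 + 100/18 + 4.6 + 386/3.7
= 284 + 5.56 + 4.60 + 104.32
= 398.48 mOsm/kg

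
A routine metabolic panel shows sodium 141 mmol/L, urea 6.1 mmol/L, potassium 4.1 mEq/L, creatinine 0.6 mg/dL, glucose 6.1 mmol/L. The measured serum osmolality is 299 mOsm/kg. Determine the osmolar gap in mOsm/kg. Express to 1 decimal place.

Calculated osmolality = 2·Na + glucose + urea
= 2·141 + 6.1 + 6.1
= 282 + 6.10 + 6.10
= 294.2 mOsm/kg ≈ 294.2 mOsm/kg
Osmolar gap = measured − calculated = 299 − 294.2 = 4.8 mOsm/kg

4.8 mOsm/kg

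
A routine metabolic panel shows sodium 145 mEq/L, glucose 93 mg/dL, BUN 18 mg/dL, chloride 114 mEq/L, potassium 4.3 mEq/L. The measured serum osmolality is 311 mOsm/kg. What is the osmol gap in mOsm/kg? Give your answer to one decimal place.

Calculated osmolality = 2·Na + glucose/18 + BUN/2.8
= 2·145 + 93/18 + 18/2.8
= 290 + 5.17 + 6.43
= 301.6 mOsm/kg ≈ 301.6 mOsm/kg
Osmolar gap = measured − calculated = 311 − 301.6 = 9.4 mOsm/kg

9.4 mOsm/kg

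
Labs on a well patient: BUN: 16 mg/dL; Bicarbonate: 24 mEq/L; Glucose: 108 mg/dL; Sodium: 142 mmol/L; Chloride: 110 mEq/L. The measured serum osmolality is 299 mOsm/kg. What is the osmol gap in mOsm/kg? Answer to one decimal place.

3.3 mOsm/kg

Calculated osmolality = 2·Na + glucose/18 + BUN/2.8
= 2·142 + 108/18 + 16/2.8
= 284 + 6 + 5.71
= 295.71 mOsm/kg ≈ 295.7 mOsm/kg
Osmolar gap = measured − calculated = 299 − 295.7 = 3.3 mOsm/kg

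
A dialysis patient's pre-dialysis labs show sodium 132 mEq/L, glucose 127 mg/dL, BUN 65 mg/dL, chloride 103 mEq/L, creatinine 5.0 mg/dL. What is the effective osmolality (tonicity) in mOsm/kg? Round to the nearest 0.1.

271.1 mOsm/kg

Effective osmolality excludes urea (freely permeant across cell membranes):
2·Na + glucose/18
= 2·132 + 127/18
= 264 + 7.06
= 271.06 mOsm/kg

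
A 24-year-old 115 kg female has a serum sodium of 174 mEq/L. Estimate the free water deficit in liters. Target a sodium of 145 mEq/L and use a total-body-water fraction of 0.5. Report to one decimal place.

11.5 L

TBW = 0.5 · 115 = 57.5 L
Free water deficit = TBW · (Na/145 − 1)
= 57.5 · (174/145 − 1)
= 57.5 · 0.2
= 11.5 L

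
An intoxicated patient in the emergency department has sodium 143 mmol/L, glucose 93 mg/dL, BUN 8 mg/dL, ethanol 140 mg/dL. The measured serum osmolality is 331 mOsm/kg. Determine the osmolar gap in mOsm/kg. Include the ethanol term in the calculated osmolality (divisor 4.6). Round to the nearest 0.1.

Calculated osmolality = 2·Na + glucose/18 + BUN/2.8 + ethanol/4.6
= 2·143 + 93/18 + 8/2.8 + 140/4.6
= 286 + 5.17 + 2.86 + 30.43
= 324.46 mOsm/kg ≈ 324.5 mOsm/kg
Osmolar gap = measured − calculated = 331 − 324.5 = 6.5 mOsm/kg

6.5 mOsm/kg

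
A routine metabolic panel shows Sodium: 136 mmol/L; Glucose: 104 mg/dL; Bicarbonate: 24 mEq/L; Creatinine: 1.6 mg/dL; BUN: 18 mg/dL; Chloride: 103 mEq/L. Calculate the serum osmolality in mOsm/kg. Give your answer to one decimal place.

Calculated osmolality = 2·Na + glucose/18 + BUN/2.8
= 2·136 + 104/18 + 18/2.8
= 272 + 5.78 + 6.43
= 284.21 mOsm/kg

284.2 mOsm/kg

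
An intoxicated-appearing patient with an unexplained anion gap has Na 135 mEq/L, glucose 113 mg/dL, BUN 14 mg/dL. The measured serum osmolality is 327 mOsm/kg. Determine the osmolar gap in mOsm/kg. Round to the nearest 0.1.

45.7 mOsm/kg

Calculated osmolality = 2·Na + glucose/18 + BUN/2.8
= 2·135 + 113/18 + 14/2.8
= 270 + 6.28 + 5
= 281.28 mOsm/kg ≈ 281.3 mOsm/kg
Osmolar gap = measured − calculated = 327 − 281.3 = 45.7 mOsm/kg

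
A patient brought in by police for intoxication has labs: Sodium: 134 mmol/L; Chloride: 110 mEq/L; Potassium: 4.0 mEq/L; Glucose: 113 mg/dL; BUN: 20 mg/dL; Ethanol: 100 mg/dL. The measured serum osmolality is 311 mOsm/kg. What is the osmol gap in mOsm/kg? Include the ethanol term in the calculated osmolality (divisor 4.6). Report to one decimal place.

Calculated osmolality = 2·Na + glucose/18 + BUN/2.8 + ethanol/4.6
= 2·134 + 113/18 + 20/2.8 + 100/4.6
= 268 + 6.28 + 7.14 + 21.74
= 303.16 mOsm/kg ≈ 303.2 mOsm/kg
Osmolar gap = measured − calculated = 311 − 303.2 = 7.8 mOsm/kg

7.8 mOsm/kg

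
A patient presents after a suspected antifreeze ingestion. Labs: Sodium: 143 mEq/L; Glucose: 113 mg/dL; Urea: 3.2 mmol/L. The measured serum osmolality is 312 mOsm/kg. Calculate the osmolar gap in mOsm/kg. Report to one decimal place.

Calculated osmolality = 2·Na + glucose/18 + urea
= 2·143 + 113/18 + 3.2
= 286 + 6.28 + 3.20
= 295.48 mOsm/kg ≈ 295.5 mOsm/kg
Osmolar gap = measured − calculated = 312 − 295.5 = 16.5 mOsm/kg

16.5 mOsm/kg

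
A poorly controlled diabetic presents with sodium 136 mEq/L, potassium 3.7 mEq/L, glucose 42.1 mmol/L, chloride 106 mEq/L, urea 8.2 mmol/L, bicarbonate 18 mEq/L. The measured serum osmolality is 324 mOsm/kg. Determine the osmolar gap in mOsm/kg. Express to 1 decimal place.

1.7 mOsm/kg

Calculated osmolality = 2·Na + glucose + urea
= 2·136 + 42.1 + 8.2
= 272 + 42.10 + 8.20
= 322.3 mOsm/kg ≈ 322.3 mOsm/kg
Osmolar gap = measured − calculated = 324 − 322.3 = 1.7 mOsm/kg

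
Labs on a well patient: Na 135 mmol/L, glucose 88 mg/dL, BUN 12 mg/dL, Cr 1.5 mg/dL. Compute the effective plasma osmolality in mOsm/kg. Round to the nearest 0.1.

274.9 mOsm/kg

Effective osmolality excludes urea (freely permeant across cell membranes):
2·Na + glucose/18
= 2·135 + 88/18
= 270 + 4.89
= 274.89 mOsm/kg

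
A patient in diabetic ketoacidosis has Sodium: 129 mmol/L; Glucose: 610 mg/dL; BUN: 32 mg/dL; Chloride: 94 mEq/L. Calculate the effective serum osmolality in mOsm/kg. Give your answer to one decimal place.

291.9 mOsm/kg

Effective osmolality excludes urea (freely permeant across cell membranes):
2·Na + glucose/18
= 2·129 + 610/18
= 258 + 33.89
= 291.89 mOsm/kg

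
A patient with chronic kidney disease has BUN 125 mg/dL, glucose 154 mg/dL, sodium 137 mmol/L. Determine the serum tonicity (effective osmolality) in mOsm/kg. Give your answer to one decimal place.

282.6 mOsm/kg

Effective osmolality excludes urea (freely permeant across cell membranes):
2·Na + glucose/18
= 2·137 + 154/18
= 274 + 8.56
= 282.56 mOsm/kg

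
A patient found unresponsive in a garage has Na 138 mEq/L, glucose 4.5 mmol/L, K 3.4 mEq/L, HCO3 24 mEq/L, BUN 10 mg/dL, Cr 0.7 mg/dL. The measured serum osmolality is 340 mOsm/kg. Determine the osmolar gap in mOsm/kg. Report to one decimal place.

55.9 mOsm/kg

Calculated osmolality = 2·Na + glucose + BUN/2.8
= 2·138 + 4.5 + 10/2.8
= 276 + 4.50 + 3.57
= 284.07 mOsm/kg ≈ 284.1 mOsm/kg
Osmolar gap = measured − calculated = 340 − 284.1 = 55.9 mOsm/kg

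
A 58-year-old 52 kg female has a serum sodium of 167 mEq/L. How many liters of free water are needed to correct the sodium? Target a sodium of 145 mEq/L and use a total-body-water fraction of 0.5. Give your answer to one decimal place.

3.9 L

TBW = 0.5 · 52 = 26 L
Free water deficit = TBW · (Na/145 − 1)
= 26 · (167/145 − 1)
= 26 · 0.1517
= 3.94 L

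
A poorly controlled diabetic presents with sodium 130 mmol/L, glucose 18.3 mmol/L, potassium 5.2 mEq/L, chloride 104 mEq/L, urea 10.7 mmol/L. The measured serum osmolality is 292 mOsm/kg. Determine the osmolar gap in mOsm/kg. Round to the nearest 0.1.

3.0 mOsm/kg

Calculated osmolality = 2·Na + glucose + urea
= 2·130 + 18.3 + 10.7
= 260 + 18.30 + 10.70
= 289 mOsm/kg ≈ 289.0 mOsm/kg
Osmolar gap = measured − calculated = 292 − 289.0 = 3.0 mOsm/kg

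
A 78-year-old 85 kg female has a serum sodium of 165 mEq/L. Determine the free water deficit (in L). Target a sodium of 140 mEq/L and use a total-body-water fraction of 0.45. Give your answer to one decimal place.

TBW = 0.45 · 85 = 38.25 L
Free water deficit = TBW · (Na/140 − 1)
= 38.25 · (165/140 − 1)
= 38.25 · 0.1786
= 6.83 L

6.8 L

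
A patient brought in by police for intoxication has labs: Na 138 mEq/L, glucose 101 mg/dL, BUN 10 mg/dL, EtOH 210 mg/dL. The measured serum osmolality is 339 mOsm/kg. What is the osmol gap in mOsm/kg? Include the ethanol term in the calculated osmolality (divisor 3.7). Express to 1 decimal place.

Calculated osmolality = 2·Na + glucose/18 + BUN/2.8 + ethanol/3.7
= 2·138 + 101/18 + 10/2.8 + 210/3.7
= 276 + 5.61 + 3.57 + 56.76
= 341.94 mOsm/kg ≈ 341.9 mOsm/kg
Osmolar gap = measured − calculated = 339 − 341.9 = -2.9 mOsm/kg

-2.9 mOsm/kg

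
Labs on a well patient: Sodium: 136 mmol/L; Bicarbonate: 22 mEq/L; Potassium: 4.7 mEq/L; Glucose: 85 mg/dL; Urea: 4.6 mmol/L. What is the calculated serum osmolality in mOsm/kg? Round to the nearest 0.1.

Calculated osmolality = 2·Na + glucose/18 + urea
= 2·136 + 85/18 + 4.6
= 272 + 4.72 + 4.60
= 281.32 mOsm/kg

281.3 mOsm/kg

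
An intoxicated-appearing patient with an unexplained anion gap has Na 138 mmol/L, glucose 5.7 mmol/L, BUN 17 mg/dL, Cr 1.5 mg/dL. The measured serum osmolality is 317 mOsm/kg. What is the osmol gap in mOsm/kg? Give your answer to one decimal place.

29.2 mOsm/kg

Calculated osmolality = 2·Na + glucose + BUN/2.8
= 2·138 + 5.7 + 17/2.8
= 276 + 5.70 + 6.07
= 287.77 mOsm/kg ≈ 287.8 mOsm/kg
Osmolar gap = measured − calculated = 317 − 287.8 = 29.2 mOsm/kg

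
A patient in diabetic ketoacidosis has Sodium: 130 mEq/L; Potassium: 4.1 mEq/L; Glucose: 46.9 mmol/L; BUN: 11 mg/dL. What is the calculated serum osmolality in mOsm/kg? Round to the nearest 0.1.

310.8 mOsm/kg

Calculated osmolality = 2·Na + glucose + BUN/2.8
= 2·130 + 46.9 + 11/2.8
= 260 + 46.90 + 3.93
= 310.83 mOsm/kg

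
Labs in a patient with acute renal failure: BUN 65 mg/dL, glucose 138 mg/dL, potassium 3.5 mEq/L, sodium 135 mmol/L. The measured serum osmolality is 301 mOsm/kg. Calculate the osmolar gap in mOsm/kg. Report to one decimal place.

Calculated osmolality = 2·Na + glucose/18 + BUN/2.8
= 2·135 + 138/18 + 65/2.8
= 270 + 7.67 + 23.21
= 300.88 mOsm/kg ≈ 300.9 mOsm/kg
Osmolar gap = measured − calculated = 301 − 300.9 = 0.1 mOsm/kg

0.1 mOsm/kg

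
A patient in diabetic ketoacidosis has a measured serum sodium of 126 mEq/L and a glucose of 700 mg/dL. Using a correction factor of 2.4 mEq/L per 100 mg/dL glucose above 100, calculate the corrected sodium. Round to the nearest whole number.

Corrected Na = measured Na + 2.4 · (glucose − 100)/100
= 126 + 2.4 · (700 − 100)/100
= 126 + 14.4
= 140.4 mEq/L

140 mEq/L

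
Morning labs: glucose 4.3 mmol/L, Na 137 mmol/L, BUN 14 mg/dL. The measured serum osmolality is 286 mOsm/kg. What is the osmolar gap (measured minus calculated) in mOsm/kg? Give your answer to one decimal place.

Calculated osmolality = 2·Na + glucose + BUN/2.8
= 2·137 + 4.3 + 14/2.8
= 274 + 4.30 + 5
= 283.3 mOsm/kg ≈ 283.3 mOsm/kg
Osmolar gap = measured − calculated = 286 − 283.3 = 2.7 mOsm/kg

2.7 mOsm/kg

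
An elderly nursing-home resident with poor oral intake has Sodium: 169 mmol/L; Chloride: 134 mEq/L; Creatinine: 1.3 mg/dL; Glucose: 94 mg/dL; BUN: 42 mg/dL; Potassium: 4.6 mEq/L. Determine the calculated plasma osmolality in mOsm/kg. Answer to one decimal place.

Calculated osmolality = 2·Na + glucose/18 + BUN/2.8
= 2·169 + 94/18 + 42/2.8
= 338 + 5.22 + 15
= 358.22 mOsm/kg

358.2 mOsm/kg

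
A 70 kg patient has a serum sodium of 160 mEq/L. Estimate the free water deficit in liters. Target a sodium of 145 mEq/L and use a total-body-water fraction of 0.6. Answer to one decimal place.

4.3 L

TBW = 0.6 · 70 = 42 L
Free water deficit = TBW · (Na/145 − 1)
= 42 · (160/145 − 1)
= 42 · 0.1034
= 4.34 L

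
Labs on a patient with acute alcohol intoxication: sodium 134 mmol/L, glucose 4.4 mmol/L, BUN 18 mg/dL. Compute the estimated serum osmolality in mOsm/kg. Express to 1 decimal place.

278.8 mOsm/kg

Calculated osmolality = 2·Na + glucose + BUN/2.8
= 2·134 + 4.4 + 18/2.8
= 268 + 4.40 + 6.43
= 278.83 mOsm/kg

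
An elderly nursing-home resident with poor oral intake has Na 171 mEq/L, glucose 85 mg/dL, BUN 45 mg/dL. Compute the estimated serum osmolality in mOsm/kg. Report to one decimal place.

362.8 mOsm/kg

Calculated osmolality = 2·Na + glucose/18 + BUN/2.8
= 2·171 + 85/18 + 45/2.8
= 342 + 4.72 + 16.07
= 362.79 mOsm/kg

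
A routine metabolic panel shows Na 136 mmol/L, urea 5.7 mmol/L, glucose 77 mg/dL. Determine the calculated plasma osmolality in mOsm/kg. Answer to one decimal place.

282.0 mOsm/kg

Calculated osmolality = 2·Na + glucose/18 + urea
= 2·136 + 77/18 + 5.7
= 272 + 4.28 + 5.70
= 281.98 mOsm/kg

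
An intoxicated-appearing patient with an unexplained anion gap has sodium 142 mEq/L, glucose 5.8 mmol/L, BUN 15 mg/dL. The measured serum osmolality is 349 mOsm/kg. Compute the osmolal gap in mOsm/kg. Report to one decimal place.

Calculated osmolality = 2·Na + glucose + BUN/2.8
= 2·142 + 5.8 + 15/2.8
= 284 + 5.80 + 5.36
= 295.16 mOsm/kg ≈ 295.2 mOsm/kg
Osmolar gap = measured − calculated = 349 − 295.2 = 53.8 mOsm/kg

53.8 mOsm/kg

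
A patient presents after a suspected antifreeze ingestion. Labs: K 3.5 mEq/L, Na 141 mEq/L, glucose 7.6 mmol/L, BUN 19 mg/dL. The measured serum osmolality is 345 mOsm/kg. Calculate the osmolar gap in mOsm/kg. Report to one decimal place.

48.6 mOsm/kg

Calculated osmolality = 2·Na + glucose + BUN/2.8
= 2·141 + 7.6 + 19/2.8
= 282 + 7.60 + 6.79
= 296.39 mOsm/kg ≈ 296.4 mOsm/kg
Osmolar gap = measured − calculated = 345 − 296.4 = 48.6 mOsm/kg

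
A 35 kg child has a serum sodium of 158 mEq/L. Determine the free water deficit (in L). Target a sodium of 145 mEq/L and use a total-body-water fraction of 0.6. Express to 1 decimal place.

1.9 L

TBW = 0.6 · 35 = 21 L
Free water deficit = TBW · (Na/145 − 1)
= 21 · (158/145 − 1)
= 21 · 0.0897
= 1.88 L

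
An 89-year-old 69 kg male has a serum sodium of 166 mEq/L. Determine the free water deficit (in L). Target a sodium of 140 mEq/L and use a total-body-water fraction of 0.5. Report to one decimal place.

TBW = 0.5 · 69 = 34.5 L
Free water deficit = TBW · (Na/140 − 1)
= 34.5 · (166/140 − 1)
= 34.5 · 0.1857
= 6.41 L

6.4 L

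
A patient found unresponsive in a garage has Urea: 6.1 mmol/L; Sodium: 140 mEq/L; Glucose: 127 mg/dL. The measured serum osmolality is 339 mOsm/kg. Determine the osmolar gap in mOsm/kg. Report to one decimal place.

Calculated osmolality = 2·Na + glucose/18 + urea
= 2·140 + 127/18 + 6.1
= 280 + 7.06 + 6.10
= 293.16 mOsm/kg ≈ 293.2 mOsm/kg
Osmolar gap = measured − calculated = 339 − 293.2 = 45.8 mOsm/kg

45.8 mOsm/kg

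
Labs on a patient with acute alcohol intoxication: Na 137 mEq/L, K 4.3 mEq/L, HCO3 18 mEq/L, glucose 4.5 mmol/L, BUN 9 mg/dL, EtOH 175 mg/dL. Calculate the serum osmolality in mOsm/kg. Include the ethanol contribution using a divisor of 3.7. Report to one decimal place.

Calculated osmolality = 2·Na + glucose + BUN/2.8 + ethanol/3.7
= 2·137 + 4.5 + 9/2.8 + 175/3.7
= 274 + 4.50 + 3.21 + 47.30
= 329.01 mOsm/kg

329.0 mOsm/kg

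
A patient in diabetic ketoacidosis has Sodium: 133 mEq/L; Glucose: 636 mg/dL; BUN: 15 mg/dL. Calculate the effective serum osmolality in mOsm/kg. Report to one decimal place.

301.3 mOsm/kg

Effective osmolality excludes urea (freely permeant across cell membranes):
2·Na + glucose/18
= 2·133 + 636/18
= 266 + 35.33
= 301.33 mOsm/kg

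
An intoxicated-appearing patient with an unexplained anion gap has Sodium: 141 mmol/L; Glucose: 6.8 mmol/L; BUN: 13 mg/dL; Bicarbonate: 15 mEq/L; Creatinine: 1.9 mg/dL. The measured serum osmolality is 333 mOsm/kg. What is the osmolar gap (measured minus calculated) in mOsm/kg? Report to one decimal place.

Calculated osmolality = 2·Na + glucose + BUN/2.8
= 2·141 + 6.8 + 13/2.8
= 282 + 6.80 + 4.64
= 293.44 mOsm/kg ≈ 293.4 mOsm/kg
Osmolar gap = measured − calculated = 333 − 293.4 = 39.6 mOsm/kg

39.6 mOsm/kg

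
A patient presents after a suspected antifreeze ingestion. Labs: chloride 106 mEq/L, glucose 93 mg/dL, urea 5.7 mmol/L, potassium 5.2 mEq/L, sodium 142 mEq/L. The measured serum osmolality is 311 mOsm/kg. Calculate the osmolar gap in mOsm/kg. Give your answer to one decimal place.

16.1 mOsm/kg

Calculated osmolality = 2·Na + glucose/18 + urea
= 2·142 + 93/18 + 5.7
= 284 + 5.17 + 5.70
= 294.87 mOsm/kg ≈ 294.9 mOsm/kg
Osmolar gap = measured − calculated = 311 − 294.9 = 16.1 mOsm/kg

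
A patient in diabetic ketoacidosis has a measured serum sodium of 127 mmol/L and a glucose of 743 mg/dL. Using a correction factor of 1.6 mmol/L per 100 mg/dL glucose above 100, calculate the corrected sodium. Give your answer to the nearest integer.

Corrected Na = measured Na + 1.6 · (glucose − 100)/100
= 127 + 1.6 · (743 − 100)/100
= 127 + 10.3
= 137.3 mmol/L

137 mmol/L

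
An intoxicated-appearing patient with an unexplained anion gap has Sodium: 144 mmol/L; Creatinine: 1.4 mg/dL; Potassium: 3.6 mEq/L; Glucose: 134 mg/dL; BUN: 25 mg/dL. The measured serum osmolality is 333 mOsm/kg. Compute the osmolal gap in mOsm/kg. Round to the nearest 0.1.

28.6 mOsm/kg

Calculated osmolality = 2·Na + glucose/18 + BUN/2.8
= 2·144 + 134/18 + 25/2.8
= 288 + 7.44 + 8.93
= 304.37 mOsm/kg ≈ 304.4 mOsm/kg
Osmolar gap = measured − calculated = 333 − 304.4 = 28.6 mOsm/kg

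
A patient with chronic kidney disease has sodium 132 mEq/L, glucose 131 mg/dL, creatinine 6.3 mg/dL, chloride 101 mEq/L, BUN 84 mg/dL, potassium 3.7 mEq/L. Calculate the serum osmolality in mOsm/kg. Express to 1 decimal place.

Calculated osmolality = 2·Na + glucose/18 + BUN/2.8
= 2·132 + 131/18 + 84/2.8
= 264 + 7.28 + 30
= 301.28 mOsm/kg

301.3 mOsm/kg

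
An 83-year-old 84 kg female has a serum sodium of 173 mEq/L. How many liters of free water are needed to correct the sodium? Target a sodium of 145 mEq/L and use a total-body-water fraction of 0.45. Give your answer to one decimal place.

7.3 L

TBW = 0.45 · 84 = 37.8 L
Free water deficit = TBW · (Na/145 − 1)
= 37.8 · (173/145 − 1)
= 37.8 · 0.1931
= 7.3 L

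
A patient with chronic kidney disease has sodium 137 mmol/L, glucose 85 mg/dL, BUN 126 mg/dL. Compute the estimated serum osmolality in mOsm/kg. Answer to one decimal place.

Calculated osmolality = 2·Na + glucose/18 + BUN/2.8
= 2·137 + 85/18 + 126/2.8
= 274 + 4.72 + 45
= 323.72 mOsm/kg

323.7 mOsm/kg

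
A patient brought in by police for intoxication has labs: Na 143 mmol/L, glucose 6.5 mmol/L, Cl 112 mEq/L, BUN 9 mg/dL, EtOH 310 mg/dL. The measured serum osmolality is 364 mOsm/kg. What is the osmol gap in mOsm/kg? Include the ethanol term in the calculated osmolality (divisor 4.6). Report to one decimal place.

0.9 mOsm/kg

Calculated osmolality = 2·Na + glucose + BUN/2.8 + ethanol/4.6
= 2·143 + 6.5 + 9/2.8 + 310/4.6
= 286 + 6.50 + 3.21 + 67.39
= 363.1 mOsm/kg ≈ 363.1 mOsm/kg
Osmolar gap = measured − calculated = 364 − 363.1 = 0.9 mOsm/kg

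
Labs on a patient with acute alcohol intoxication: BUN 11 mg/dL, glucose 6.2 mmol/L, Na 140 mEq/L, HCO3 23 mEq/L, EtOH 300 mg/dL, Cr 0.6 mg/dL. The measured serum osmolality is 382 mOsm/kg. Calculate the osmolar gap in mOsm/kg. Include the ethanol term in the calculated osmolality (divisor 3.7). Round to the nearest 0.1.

Calculated osmolality = 2·Na + glucose + BUN/2.8 + ethanol/3.7
= 2·140 + 6.2 + 11/2.8 + 300/3.7
= 280 + 6.20 + 3.93 + 81.08
= 371.21 mOsm/kg ≈ 371.2 mOsm/kg
Osmolar gap = measured − calculated = 382 − 371.2 = 10.8 mOsm/kg

10.8 mOsm/kg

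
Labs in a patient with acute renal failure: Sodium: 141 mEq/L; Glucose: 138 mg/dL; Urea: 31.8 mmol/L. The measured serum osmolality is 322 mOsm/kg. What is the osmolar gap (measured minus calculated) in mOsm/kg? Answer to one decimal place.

Calculated osmolality = 2·Na + glucose/18 + urea
= 2·141 + 138/18 + 31.8
= 282 + 7.67 + 31.80
= 321.47 mOsm/kg ≈ 321.5 mOsm/kg
Osmolar gap = measured − calculated = 322 − 321.5 = 0.5 mOsm/kg

0.5 mOsm/kg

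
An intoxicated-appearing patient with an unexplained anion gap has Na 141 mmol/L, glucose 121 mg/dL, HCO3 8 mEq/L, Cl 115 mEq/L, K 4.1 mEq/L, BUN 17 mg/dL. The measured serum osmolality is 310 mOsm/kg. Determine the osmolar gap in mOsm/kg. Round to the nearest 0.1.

15.2 mOsm/kg

Calculated osmolality = 2·Na + glucose/18 + BUN/2.8
= 2·141 + 121/18 + 17/2.8
= 282 + 6.72 + 6.07
= 294.79 mOsm/kg ≈ 294.8 mOsm/kg
Osmolar gap = measured − calculated = 310 − 294.8 = 15.2 mOsm/kg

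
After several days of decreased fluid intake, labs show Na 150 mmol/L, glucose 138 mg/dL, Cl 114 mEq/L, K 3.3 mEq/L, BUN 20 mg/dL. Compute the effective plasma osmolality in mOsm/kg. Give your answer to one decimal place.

Effective osmolality excludes urea (freely permeant across cell membranes):
2·Na + glucose/18
= 2·150 + 138/18
= 300 + 7.67
= 307.67 mOsm/kg

307.7 mOsm/kg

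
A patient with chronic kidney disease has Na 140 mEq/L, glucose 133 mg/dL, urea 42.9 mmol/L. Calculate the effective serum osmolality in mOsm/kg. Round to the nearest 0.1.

Effective osmolality excludes urea (freely permeant across cell membranes):
2·Na + glucose/18
= 2·140 + 133/18
= 280 + 7.39
= 287.39 mOsm/kg

287.4 mOsm/kg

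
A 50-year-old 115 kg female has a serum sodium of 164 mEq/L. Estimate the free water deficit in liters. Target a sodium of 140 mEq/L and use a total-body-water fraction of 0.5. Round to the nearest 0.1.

9.9 L

TBW = 0.5 · 115 = 57.5 L
Free water deficit = TBW · (Na/140 − 1)
= 57.5 · (164/140 − 1)
= 57.5 · 0.1714
= 9.86 L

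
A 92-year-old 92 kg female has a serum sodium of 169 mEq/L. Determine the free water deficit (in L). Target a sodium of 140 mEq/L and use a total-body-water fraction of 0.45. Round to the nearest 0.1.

TBW = 0.45 · 92 = 41.4 L
Free water deficit = TBW · (Na/140 − 1)
= 41.4 · (169/140 − 1)
= 41.4 · 0.2071
= 8.57 L

8.6 L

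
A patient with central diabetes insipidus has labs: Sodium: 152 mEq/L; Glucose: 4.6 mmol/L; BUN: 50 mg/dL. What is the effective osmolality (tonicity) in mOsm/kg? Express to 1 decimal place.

Effective osmolality excludes urea (freely permeant across cell membranes):
2·Na + glucose
= 2·152 + 4.6
= 304 + 4.6
= 308.6 mOsm/kg

308.6 mOsm/kg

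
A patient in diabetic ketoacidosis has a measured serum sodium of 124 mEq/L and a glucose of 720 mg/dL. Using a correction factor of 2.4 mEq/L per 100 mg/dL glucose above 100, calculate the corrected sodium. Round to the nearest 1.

139 mEq/L

Corrected Na = measured Na + 2.4 · (glucose − 100)/100
= 124 + 2.4 · (720 − 100)/100
= 124 + 14.9
= 138.9 mEq/L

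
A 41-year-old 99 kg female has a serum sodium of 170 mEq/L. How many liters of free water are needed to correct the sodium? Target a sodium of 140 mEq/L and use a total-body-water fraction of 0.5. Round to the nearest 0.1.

TBW = 0.5 · 99 = 49.5 L
Free water deficit = TBW · (Na/140 − 1)
= 49.5 · (170/140 − 1)
= 49.5 · 0.2143
= 10.61 L

10.6 L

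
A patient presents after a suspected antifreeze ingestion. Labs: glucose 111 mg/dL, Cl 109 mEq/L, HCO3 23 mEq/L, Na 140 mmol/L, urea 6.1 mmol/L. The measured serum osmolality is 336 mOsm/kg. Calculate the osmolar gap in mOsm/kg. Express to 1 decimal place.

Calculated osmolality = 2·Na + glucose/18 + urea
= 2·140 + 111/18 + 6.1
= 280 + 6.17 + 6.10
= 292.27 mOsm/kg ≈ 292.3 mOsm/kg
Osmolar gap = measured − calculated = 336 − 292.3 = 43.7 mOsm/kg

43.7 mOsm/kg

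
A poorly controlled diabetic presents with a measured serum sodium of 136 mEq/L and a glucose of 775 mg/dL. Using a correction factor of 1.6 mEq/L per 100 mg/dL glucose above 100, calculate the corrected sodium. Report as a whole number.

Corrected Na = measured Na + 1.6 · (glucose − 100)/100
= 136 + 1.6 · (775 − 100)/100
= 136 + 10.8
= 146.8 mEq/L

147 mEq/L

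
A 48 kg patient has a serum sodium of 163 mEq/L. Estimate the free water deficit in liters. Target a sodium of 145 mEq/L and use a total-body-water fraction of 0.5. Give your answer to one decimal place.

TBW = 0.5 · 48 = 24 L
Free water deficit = TBW · (Na/145 − 1)
= 24 · (163/145 − 1)
= 24 · 0.1241
= 2.98 L

3.0 L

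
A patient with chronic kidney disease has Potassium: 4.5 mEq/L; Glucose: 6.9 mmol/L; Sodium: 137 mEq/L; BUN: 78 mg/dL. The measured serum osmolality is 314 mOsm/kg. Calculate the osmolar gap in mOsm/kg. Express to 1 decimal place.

5.2 mOsm/kg

Calculated osmolality = 2·Na + glucose + BUN/2.8
= 2·137 + 6.9 + 78/2.8
= 274 + 6.90 + 27.86
= 308.76 mOsm/kg ≈ 308.8 mOsm/kg
Osmolar gap = measured − calculated = 314 − 308.8 = 5.2 mOsm/kg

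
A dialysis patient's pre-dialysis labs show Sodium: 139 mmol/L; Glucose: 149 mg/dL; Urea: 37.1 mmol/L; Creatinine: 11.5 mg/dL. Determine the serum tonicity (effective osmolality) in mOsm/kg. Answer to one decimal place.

286.3 mOsm/kg

Effective osmolality excludes urea (freely permeant across cell membranes):
2·Na + glucose/18
= 2·139 + 149/18
= 278 + 8.28
= 286.28 mOsm/kg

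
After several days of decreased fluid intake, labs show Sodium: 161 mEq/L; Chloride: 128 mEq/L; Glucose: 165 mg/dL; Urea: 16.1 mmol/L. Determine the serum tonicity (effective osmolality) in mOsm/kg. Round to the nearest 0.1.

331.2 mOsm/kg

Effective osmolality excludes urea (freely permeant across cell membranes):
2·Na + glucose/18
= 2·161 + 165/18
= 322 + 9.17
= 331.17 mOsm/kg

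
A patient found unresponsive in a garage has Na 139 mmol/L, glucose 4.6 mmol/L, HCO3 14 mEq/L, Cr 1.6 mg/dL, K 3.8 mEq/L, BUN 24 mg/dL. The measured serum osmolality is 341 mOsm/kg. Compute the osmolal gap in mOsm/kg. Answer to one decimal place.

Calculated osmolality = 2·Na + glucose + BUN/2.8
= 2·139 + 4.6 + 24/2.8
= 278 + 4.60 + 8.57
= 291.17 mOsm/kg ≈ 291.2 mOsm/kg
Osmolar gap = measured − calculated = 341 − 291.2 = 49.8 mOsm/kg

49.8 mOsm/kg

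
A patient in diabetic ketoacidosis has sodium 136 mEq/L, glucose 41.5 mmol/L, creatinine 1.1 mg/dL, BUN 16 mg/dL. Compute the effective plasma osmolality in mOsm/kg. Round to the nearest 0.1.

313.5 mOsm/kg

Effective osmolality excludes urea (freely permeant across cell membranes):
2·Na + glucose
= 2·136 + 41.5
= 272 + 41.5
= 313.5 mOsm/kg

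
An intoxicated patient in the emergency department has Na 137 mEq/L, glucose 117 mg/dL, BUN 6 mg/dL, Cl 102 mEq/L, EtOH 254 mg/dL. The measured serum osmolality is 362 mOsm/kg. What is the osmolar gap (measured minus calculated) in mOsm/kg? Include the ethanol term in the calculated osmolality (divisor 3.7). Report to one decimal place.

10.7 mOsm/kg

Calculated osmolality = 2·Na + glucose/18 + BUN/2.8 + ethanol/3.7
= 2·137 + 117/18 + 6/2.8 + 254/3.7
= 274 + 6.50 + 2.14 + 68.65
= 351.29 mOsm/kg ≈ 351.3 mOsm/kg
Osmolar gap = measured − calculated = 362 − 351.3 = 10.7 mOsm/kg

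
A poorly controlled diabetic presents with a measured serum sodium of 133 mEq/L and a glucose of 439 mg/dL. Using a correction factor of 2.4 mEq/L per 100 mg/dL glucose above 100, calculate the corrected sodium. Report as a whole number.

Corrected Na = measured Na + 2.4 · (glucose − 100)/100
= 133 + 2.4 · (439 − 100)/100
= 133 + 8.1
= 141.1 mEq/L

141 mEq/L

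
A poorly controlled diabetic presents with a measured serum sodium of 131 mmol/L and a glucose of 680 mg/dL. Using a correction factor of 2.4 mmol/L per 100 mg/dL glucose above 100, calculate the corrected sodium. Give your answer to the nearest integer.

145 mmol/L

Corrected Na = measured Na + 2.4 · (glucose − 100)/100
= 131 + 2.4 · (680 − 100)/100
= 131 + 13.9
= 144.9 mmol/L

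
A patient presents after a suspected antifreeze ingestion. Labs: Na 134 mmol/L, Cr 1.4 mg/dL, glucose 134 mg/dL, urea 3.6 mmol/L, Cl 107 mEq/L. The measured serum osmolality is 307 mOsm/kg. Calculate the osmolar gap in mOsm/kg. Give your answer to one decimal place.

28.0 mOsm/kg

Calculated osmolality = 2·Na + glucose/18 + urea
= 2·134 + 134/18 + 3.6
= 268 + 7.44 + 3.60
= 279.04 mOsm/kg ≈ 279.0 mOsm/kg
Osmolar gap = measured − calculated = 307 − 279.0 = 28.0 mOsm/kg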